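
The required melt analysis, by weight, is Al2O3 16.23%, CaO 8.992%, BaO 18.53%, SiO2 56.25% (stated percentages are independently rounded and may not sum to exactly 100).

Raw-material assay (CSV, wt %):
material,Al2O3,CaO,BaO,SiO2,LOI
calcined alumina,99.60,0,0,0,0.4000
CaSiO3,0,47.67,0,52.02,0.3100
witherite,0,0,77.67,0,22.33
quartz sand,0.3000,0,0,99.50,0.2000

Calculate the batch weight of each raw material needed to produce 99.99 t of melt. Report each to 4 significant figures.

Batch per 99.99 t melt:
  calcined alumina: 16.15 t
  CaSiO3: 18.86 t
  witherite: 23.85 t
  quartz sand: 46.67 t
Total batch = 105.5 t; LOI loss = 5.542 t; yield = 94.75%

The working math keeps exact precision at all times — rounding to four significant digits extends to each mid-chain value as printed — exactly one rounding lands on every reported result — the derived quantities, including the totals, LOI, the yield, the four compositions, glass mass, are computed from the weighed amounts at 99.99 t of glass in full float precision, exactly as printed in the question or the answer.
Per-oxide target masses for 99.99 t melt:
  Al2O3: 16.23% × 99.99 = 16.23 t
  CaO: 8.992% × 99.99 = 8.991 t
  BaO: 18.53% × 99.99 = 18.53 t
  SiO2: 56.25% × 99.99 = 56.24 t
Balance tally, oxide-wise, on the weights just shown, under the basis named above (every target is met by its sum given rounding of the digits):
  Al2O3: 16.15·0.9960 + 46.67·0.003000 = 16.23 t (target 16.23 t)
  CaO: 18.86·0.4767 = 8.991 t (target 8.991 t)
  BaO: 23.85·0.7767 = 18.52 t (target 18.53 t)
  SiO2: 18.86·0.5202 + 46.67·0.9950 = 56.25 t (target 56.24 t)
Glass-mass bookkeeping: whole batch net of LOI = 99.99 t (oxide target masses add up to 99.99 t; basis as stated: 99.99 t — gaps are rounding artifacts).
Total batch = Σ batch = 105.5 t; LOI removed, Σ of batch·LOI: 5.542 t; yield = glass ÷ total batch = 94.75%.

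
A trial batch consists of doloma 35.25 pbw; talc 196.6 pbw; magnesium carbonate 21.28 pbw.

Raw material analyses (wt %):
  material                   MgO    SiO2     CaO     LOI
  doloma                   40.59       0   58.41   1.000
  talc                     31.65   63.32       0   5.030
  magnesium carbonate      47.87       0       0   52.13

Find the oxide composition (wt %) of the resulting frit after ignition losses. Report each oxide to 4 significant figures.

Glass mass = 231.8 pbw (batch 253.1 − LOI 21.33).
Composition: MgO 37.41%, SiO2 53.71%, CaO 8.883%

Full float precision is held throughout; working values are printed rounded off to 4 significant figures as written. Every reported result sees exactly one rounding — all derived quantities are carried from the batch weights per 231.8 pbw of glass at full precision (LOI, the three compositions, net glass mass, totals, the yield) as given in either problem or answer.
What the batch supplies per oxide:
  MgO: 35.25·0.4059 + 196.6·0.3165 + 21.28·0.4787 = 86.72 pbw
  SiO2: 196.6·0.6332 = 124.5 pbw
  CaO: 35.25·0.5841 = 20.59 pbw
LOI: 35.25·0.01000 + 196.6·0.05030 + 21.28·0.5213 = 21.33 pbw
Glass = total batch minus LOI = 253.1 − 21.33 = 231.8 pbw (consistent with Σ oxide mass)
percent by weight: oxide/glass ×100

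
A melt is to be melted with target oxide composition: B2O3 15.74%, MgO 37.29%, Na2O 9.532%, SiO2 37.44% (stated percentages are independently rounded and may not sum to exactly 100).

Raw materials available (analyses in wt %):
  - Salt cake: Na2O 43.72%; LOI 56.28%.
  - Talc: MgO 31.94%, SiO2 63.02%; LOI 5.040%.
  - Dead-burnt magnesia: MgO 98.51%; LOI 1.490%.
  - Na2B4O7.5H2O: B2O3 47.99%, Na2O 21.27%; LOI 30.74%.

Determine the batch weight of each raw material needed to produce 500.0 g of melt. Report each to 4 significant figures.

The whole derivation maintains full precision from start to finish — the intermediate values are displayed, rounded to 4 significant figures, across the worked steps. Exactly one rounding is applied to every reported number — all derived quantities are carried from the batch weights at 500.0 g of glass in full precision (the yield, the totals, LOI, net glass mass, four oxide percentages), as written in the problem or answer text.
Oxide mass targets, per 500.0 g melt:
  B2O3: 15.74% × 500.0 = 78.70 g
  MgO: 37.29% × 500.0 = 186.4 g
  Na2O: 9.532% × 500.0 = 47.66 g
  SiO2: 37.44% × 500.0 = 187.2 g
Oxide-by-oxide audit per the reported batch figures, on the stated basis (target by target, the sums agree within answer rounding):
  B2O3: 164.0·0.4799 = 78.70 g (target 78.70 g)
  MgO: 297.0·0.3194 + 92.96·0.9851 = 186.4 g (target 186.4 g)
  Na2O: 29.23·0.4372 + 164.0·0.2127 = 47.66 g (target 47.66 g)
  SiO2: 297.0·0.6302 = 187.2 g (target 187.2 g)
Consistency of the glass mass: total charge less LOI = 500.0 g (per-oxide target masses sum to 500.0 g; with the basis standing at 500.0 g — deltas are rounding alone).
Adding the batch up: Σ batch = 583.2 g; the LOI term Σ batch·LOI equals 83.22 g; yield = glass ÷ total batch = 85.73%.

Batch per 500.0 g melt:
  Salt cake: 29.23 g
  Talc: 297.0 g
  Dead-burnt magnesia: 92.96 g
  Na2B4O7.5H2O: 164.0 g
Total batch = 583.2 g; LOI loss = 83.22 g; yield = 85.73%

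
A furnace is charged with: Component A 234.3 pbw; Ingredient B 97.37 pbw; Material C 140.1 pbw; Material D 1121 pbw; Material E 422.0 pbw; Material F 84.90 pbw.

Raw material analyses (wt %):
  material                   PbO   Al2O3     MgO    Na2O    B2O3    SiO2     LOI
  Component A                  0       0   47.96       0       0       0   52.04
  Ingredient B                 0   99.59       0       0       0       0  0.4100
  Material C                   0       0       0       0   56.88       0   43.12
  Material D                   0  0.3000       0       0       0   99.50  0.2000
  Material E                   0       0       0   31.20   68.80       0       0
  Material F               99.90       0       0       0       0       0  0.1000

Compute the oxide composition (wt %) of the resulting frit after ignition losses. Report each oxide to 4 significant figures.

Glass mass = 1915 pbw (batch 2100 − LOI 185.1).
Composition: PbO 4.430%, Al2O3 5.240%, MgO 5.869%, Na2O 6.877%, B2O3 19.33%, SiO2 58.26%

The intermediate values appear (rounded to 4 significant figures) alongside each step — all arithmetic maintains full precision through every step. Every reported figure receives exactly one rounding. All derived quantities, including net glass mass, ignition loss, yield, six oxide percentages, totals, are rebuilt using the weight values per 1915 pbw of glass at full float precision as they appear in the problem or the answer.
Per-oxide mass from batch:
  PbO: 84.90·0.9990 = 84.82 pbw
  Al2O3: 97.37·0.9959 + 1121·0.003000 = 100.3 pbw
  MgO: 234.3·0.4796 = 112.4 pbw
  Na2O: 422.0·0.3120 = 131.7 pbw
  B2O3: 140.1·0.5688 + 422.0·0.6880 = 370.0 pbw
  SiO2: 1121·0.9950 = 1115 pbw
LOI: 234.3·0.5204 + 97.37·0.004100 + 140.1·0.4312 + 1121·0.002000 + 84.90·0.001000 = 185.1 pbw
The glass mass, total less LOI, = 2100 − 185.1 = 1915 pbw (= the summed oxide contributions)
wt %: oxide over glass, times 100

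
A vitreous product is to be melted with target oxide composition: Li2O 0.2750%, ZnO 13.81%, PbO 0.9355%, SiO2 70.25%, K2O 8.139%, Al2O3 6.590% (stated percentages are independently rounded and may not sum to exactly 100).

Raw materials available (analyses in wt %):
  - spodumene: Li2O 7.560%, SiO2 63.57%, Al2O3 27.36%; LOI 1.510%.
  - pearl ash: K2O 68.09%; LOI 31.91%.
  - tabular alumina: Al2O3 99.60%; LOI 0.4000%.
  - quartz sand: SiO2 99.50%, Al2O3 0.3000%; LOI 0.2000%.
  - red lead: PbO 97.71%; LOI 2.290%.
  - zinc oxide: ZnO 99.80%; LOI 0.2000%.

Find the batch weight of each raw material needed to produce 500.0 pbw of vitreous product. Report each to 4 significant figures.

Batch per 500.0 pbw vitreous product:
  spodumene: 18.19 pbw
  pearl ash: 59.77 pbw
  tabular alumina: 27.06 pbw
  quartz sand: 341.4 pbw
  red lead: 4.787 pbw
  zinc oxide: 69.19 pbw
Total batch = 520.4 pbw; LOI loss = 20.39 pbw; yield = 96.08%

Mid-chain values are printed with 4-significant-figure rounding when written out. Full float precision is carried at every stage — exactly one rounding goes into every reported figure; all derived quantities (net glass mass, the six compositions, the totals, ignition loss, yield) are recomputed at full float precision from the weighed amounts on 500.0 pbw of glass, as they appear in problem or answer.
Target oxide masses per 500.0 pbw vitreous product:
  Li2O: 0.2750% × 500.0 = 1.375 pbw
  ZnO: 13.81% × 500.0 = 69.05 pbw
  PbO: 0.9355% × 500.0 = 4.678 pbw
  SiO2: 70.25% × 500.0 = 351.2 pbw
  K2O: 8.139% × 500.0 = 40.69 pbw
  Al2O3: 6.590% × 500.0 = 32.95 pbw
Balance tally, oxide-wise, given the weights on record, per the basis as stated (each sum matches its target mass exact up to rounding of places):
  Li2O: 18.19·0.07560 = 1.375 pbw (target 1.375 pbw)
  ZnO: 69.19·0.9980 = 69.05 pbw (target 69.05 pbw)
  PbO: 4.787·0.9771 = 4.677 pbw (target 4.678 pbw)
  SiO2: 18.19·0.6357 + 341.4·0.9950 = 351.3 pbw (target 351.2 pbw)
  K2O: 59.77·0.6809 = 40.70 pbw (target 40.69 pbw)
  Al2O3: 18.19·0.2736 + 27.06·0.9960 + 341.4·0.003000 = 32.95 pbw (target 32.95 pbw)
Auditing the glass mass value: the batch minus its LOI: 500.0 pbw (oxide target masses add up to 500.0 pbw; basis as stated: 500.0 pbw — differing by rounding only).
Total batch = Σ batch = 520.4 pbw; LOI loss = Σ batch·LOI = 20.39 pbw; yield, glass over the total, = 96.08%.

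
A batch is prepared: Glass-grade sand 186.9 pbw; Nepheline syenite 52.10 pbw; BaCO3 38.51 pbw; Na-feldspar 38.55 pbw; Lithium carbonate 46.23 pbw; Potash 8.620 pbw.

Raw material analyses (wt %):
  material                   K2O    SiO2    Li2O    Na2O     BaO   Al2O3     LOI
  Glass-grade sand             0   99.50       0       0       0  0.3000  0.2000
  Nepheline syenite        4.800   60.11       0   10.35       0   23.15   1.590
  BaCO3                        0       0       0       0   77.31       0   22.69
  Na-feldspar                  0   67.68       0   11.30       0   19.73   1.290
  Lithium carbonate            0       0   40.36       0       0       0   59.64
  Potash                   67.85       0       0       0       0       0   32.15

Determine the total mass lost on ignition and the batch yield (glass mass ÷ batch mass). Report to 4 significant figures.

The whole derivation holds full float precision in every operation — mid-chain values are shown (rounded to 4 significant figures) within the worked lines; each reported value takes a single rounding — all derived quantities (the yield, LOI, totals, the six compositions, glass mass) are computed starting from the weights on 330.1 pbw of glass in full precision as given in the question or the answer.
Each material's LOI contribution:
  Glass-grade sand: 186.9 × 0.002000 = 0.3738 pbw
  Nepheline syenite: 52.10 × 0.01590 = 0.8284 pbw
  BaCO3: 38.51 × 0.2269 = 8.738 pbw
  Na-feldspar: 38.55 × 0.01290 = 0.4973 pbw
  Lithium carbonate: 46.23 × 0.5964 = 27.57 pbw
  Potash: 8.620 × 0.3215 = 2.771 pbw
Total LOI = 40.78 pbw
Glass = batch − LOI = 370.9 − 40.78 = 330.1 pbw

LOI loss = 40.78 pbw; glass = 330.1 pbw; yield = 89.01%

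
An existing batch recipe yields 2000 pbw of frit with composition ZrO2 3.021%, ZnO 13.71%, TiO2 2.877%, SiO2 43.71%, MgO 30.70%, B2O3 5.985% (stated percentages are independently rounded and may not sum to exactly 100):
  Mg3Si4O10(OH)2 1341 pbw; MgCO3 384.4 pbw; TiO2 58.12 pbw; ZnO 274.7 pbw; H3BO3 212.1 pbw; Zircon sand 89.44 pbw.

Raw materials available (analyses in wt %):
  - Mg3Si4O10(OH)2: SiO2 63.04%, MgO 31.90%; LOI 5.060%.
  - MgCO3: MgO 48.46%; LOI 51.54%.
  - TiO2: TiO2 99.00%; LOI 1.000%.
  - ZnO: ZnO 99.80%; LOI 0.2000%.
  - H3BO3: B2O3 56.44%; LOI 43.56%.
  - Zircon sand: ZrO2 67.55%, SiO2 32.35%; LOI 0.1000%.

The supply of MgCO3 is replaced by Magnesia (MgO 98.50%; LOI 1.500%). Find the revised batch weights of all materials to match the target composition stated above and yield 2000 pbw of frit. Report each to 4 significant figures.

Revised batch per 2000 pbw frit:
  Mg3Si4O10(OH)2: 1341 pbw
  Magnesia: 189.1 pbw
  TiO2: 58.12 pbw
  ZnO: 274.7 pbw
  H3BO3: 212.1 pbw
  Zircon sand: 89.44 pbw
Total batch = 2164 pbw; LOI loss = 164.3 pbw

Working values appear (rounded to four significant figures) as written — each numeric step holds exact precision throughout; every reported figure is rounded once only — the derived quantities (glass mass, yield, totals, six oxide percentages, LOI) are recomputed starting from the weights per 2000 pbw of glass at full float precision precisely as stated by problem or answer.
Target masses of each oxide per 2000 pbw frit:
  ZrO2: 3.021% × 2000 = 60.42 pbw
  ZnO: 13.71% × 2000 = 274.2 pbw
  TiO2: 2.877% × 2000 = 57.54 pbw
  SiO2: 43.71% × 2000 = 874.2 pbw
  MgO: 30.70% × 2000 = 614.0 pbw
  B2O3: 5.985% × 2000 = 119.7 pbw
Per-oxide balance check on the weights just shown, at the basis given (delivered sums recover each target once rounding is allowed for):
  ZrO2: 89.44·0.6755 = 60.42 pbw (target 60.42 pbw)
  ZnO: 274.7·0.9980 = 274.2 pbw (target 274.2 pbw)
  TiO2: 58.12·0.9900 = 57.54 pbw (target 57.54 pbw)
  SiO2: 1341·0.6304 + 89.44·0.3235 = 874.3 pbw (target 874.2 pbw)
  MgO: 1341·0.3190 + 189.1·0.9850 = 614.0 pbw (target 614.0 pbw)
  B2O3: 212.1·0.5644 = 119.7 pbw (target 119.7 pbw)
Glass-mass bookkeeping: total batch − LOI = 2000 pbw (the Σ of target masses is 2000 pbw; against the stated basis, 2000 pbw — differing by rounding only).
Adding the batch up: Σ batch = 2164 pbw; ignition loss, Σ(batch × LOI) = 164.3 pbw; glass ÷ batch gives a yield of 92.41%.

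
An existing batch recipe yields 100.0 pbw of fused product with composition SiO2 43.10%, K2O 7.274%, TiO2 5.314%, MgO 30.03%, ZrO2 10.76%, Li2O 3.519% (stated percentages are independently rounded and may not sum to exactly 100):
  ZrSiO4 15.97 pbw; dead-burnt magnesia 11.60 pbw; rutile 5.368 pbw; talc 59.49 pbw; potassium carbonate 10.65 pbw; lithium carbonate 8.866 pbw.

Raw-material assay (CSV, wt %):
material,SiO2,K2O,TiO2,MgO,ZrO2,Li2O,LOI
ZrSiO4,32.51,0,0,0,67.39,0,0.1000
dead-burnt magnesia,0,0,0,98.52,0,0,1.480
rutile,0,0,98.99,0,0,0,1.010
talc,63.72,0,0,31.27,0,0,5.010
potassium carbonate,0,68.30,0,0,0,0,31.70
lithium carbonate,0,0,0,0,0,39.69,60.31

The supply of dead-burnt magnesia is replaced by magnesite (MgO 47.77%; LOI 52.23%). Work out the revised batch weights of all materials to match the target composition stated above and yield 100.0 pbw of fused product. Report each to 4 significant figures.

Revised batch per 100.0 pbw fused product:
  ZrSiO4: 15.97 pbw
  magnesite: 23.92 pbw
  rutile: 5.368 pbw
  talc: 59.49 pbw
  potassium carbonate: 10.65 pbw
  lithium carbonate: 8.866 pbw
Total batch = 124.3 pbw; LOI loss = 24.27 pbw

The whole derivation carries full float precision from start to finish. Values along the way are displayed with 4-significant-digit rounding as written. Every reported figure is rounded once only — derived quantities (totals, glass mass, six oxide percentages, the yield, ignition loss) are rebuilt using the weight values at 100.0 pbw of glass in full float precision, precisely as stated by question or answer.
Target oxide masses per 100.0 pbw fused product:
  SiO2: 43.10% × 100.0 = 43.10 pbw
  K2O: 7.274% × 100.0 = 7.274 pbw
  TiO2: 5.314% × 100.0 = 5.314 pbw
  MgO: 30.03% × 100.0 = 30.03 pbw
  ZrO2: 10.76% × 100.0 = 10.76 pbw
  Li2O: 3.519% × 100.0 = 3.519 pbw
Balance tally, oxide-wise, using the reported weights, on the stated basis (every target is met by its sum exact up to rounding of places):
  SiO2: 15.97·0.3251 + 59.49·0.6372 = 43.10 pbw (target 43.10 pbw)
  K2O: 10.65·0.6830 = 7.274 pbw (target 7.274 pbw)
  TiO2: 5.368·0.9899 = 5.314 pbw (target 5.314 pbw)
  MgO: 23.92·0.4777 + 59.49·0.3127 = 30.03 pbw (target 30.03 pbw)
  ZrO2: 15.97·0.6739 = 10.76 pbw (target 10.76 pbw)
  Li2O: 8.866·0.3969 = 3.519 pbw (target 3.519 pbw)
Consistency of the glass mass: whole batch net of LOI = 100.0 pbw (per-oxide target masses sum to 100.0 pbw; with the basis standing at 100.0 pbw — any gap is answer rounding).
Summing the batch: Σ batch = 124.3 pbw; ignition loss, Σ(batch × LOI) = 24.27 pbw; yield: glass divided by total = 80.47%.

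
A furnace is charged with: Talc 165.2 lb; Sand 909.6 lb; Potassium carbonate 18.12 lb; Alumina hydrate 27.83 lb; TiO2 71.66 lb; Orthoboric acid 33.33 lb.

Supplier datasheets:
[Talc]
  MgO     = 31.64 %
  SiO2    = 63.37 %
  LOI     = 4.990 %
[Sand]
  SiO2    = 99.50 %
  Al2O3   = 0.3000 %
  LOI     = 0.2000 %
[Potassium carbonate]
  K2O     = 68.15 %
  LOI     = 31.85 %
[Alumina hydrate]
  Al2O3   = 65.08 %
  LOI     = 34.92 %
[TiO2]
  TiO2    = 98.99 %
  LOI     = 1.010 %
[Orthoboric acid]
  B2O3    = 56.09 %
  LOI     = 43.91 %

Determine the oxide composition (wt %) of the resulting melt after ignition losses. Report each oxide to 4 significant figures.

Glass mass = 1185 lb (batch 1226 − LOI 40.91).
Composition: MgO 4.412%, B2O3 1.578%, K2O 1.042%, TiO2 5.987%, SiO2 85.22%, Al2O3 1.759%

Intermediates are printed with 4-significant-figure rounding at each printed step. The whole derivation carries exact precision at each step. Each reported result receives exactly one rounding. Derived quantities (the totals, glass mass, six oxide percentages, yield, ignition loss) are recomputed from the weighed amounts for 1185 lb of glass in full precision as set out in either problem or answer.
Mass of each oxide from the mix:
  MgO: 165.2·0.3164 = 52.27 lb
  B2O3: 33.33·0.5609 = 18.69 lb
  K2O: 18.12·0.6815 = 12.35 lb
  TiO2: 71.66·0.9899 = 70.94 lb
  SiO2: 165.2·0.6337 + 909.6·0.9950 = 1010 lb
  Al2O3: 909.6·0.003000 + 27.83·0.6508 = 20.84 lb
LOI: 165.2·0.04990 + 909.6·0.002000 + 18.12·0.3185 + 27.83·0.3492 + 71.66·0.01010 + 33.33·0.4391 = 40.91 lb
Net of LOI, the glass mass = 1226 − 40.91 = 1185 lb (consistent with Σ oxide mass)
each oxide over glass, ×100, is wt %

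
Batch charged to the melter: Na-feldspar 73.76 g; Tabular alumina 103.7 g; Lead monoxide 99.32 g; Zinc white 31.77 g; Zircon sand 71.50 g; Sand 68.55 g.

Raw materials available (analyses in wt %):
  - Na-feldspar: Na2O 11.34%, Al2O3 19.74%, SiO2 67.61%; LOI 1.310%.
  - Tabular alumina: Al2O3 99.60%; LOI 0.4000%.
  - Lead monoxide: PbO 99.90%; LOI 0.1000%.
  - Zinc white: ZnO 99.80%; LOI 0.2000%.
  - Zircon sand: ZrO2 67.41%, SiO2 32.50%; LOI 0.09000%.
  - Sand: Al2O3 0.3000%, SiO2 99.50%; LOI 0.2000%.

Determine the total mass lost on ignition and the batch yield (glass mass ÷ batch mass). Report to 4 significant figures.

LOI loss = 1.745 g; glass = 446.9 g; yield = 99.61%

Intermediates are printed rounded to 4 significant digits in the printout — all arithmetic carries full precision all the way through. Each reported result undergoes a single rounding. Derived quantities are recomputed starting from the weights at 446.9 g of glass in exact precision (the totals, ignition loss, glass mass, yield, six oxide percentages) as they appear in the question or the answer.
Loss on ignition, line by line:
  Na-feldspar: 73.76 × 0.01310 = 0.9663 g
  Tabular alumina: 103.7 × 0.004000 = 0.4148 g
  Lead monoxide: 99.32 × 0.001000 = 0.09932 g
  Zinc white: 31.77 × 0.002000 = 0.06354 g
  Zircon sand: 71.50 × 9.000e-04 = 0.06435 g
  Sand: 68.55 × 0.002000 = 0.1371 g
Total LOI = 1.745 g
Glass = batch − LOI = 448.6 − 1.745 = 446.9 g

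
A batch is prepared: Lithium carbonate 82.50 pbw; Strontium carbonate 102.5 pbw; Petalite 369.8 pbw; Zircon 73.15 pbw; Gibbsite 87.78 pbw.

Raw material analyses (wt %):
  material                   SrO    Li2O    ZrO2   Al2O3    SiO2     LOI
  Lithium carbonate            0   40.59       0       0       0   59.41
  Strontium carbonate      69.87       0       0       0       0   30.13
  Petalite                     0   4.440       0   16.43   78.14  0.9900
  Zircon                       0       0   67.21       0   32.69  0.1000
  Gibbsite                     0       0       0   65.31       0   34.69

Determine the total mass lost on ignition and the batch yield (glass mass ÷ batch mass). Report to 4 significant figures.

Values along the way are printed (rounded to 4 significant figures) on the page; all internal work keeps full precision at each step; every reported value includes exactly one rounding — derived quantities, including five oxide percentages, LOI, the yield, glass mass, totals, are re-derived starting from the weights on 601.6 pbw of glass at exact precision as written in the problem or the answer.
LOI of each material in turn:
  Lithium carbonate: 82.50 × 0.5941 = 49.01 pbw
  Strontium carbonate: 102.5 × 0.3013 = 30.88 pbw
  Petalite: 369.8 × 0.009900 = 3.661 pbw
  Zircon: 73.15 × 0.001000 = 0.07315 pbw
  Gibbsite: 87.78 × 0.3469 = 30.45 pbw
Total LOI = 114.1 pbw
Glass = batch − LOI = 715.7 − 114.1 = 601.6 pbw

LOI loss = 114.1 pbw; glass = 601.6 pbw; yield = 84.06%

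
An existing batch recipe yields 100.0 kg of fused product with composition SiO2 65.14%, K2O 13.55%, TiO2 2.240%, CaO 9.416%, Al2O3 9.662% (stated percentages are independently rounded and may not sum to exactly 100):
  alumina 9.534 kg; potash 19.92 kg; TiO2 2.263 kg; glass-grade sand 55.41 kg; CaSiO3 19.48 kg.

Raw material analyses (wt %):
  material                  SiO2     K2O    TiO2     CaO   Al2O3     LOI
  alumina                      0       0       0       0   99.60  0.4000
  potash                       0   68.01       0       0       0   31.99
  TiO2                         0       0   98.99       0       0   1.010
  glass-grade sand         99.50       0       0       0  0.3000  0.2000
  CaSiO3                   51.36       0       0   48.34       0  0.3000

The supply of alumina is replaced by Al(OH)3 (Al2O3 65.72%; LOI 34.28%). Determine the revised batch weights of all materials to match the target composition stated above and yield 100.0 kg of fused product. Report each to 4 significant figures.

All internal work maintains full precision in all steps. The intermediate values are displayed, with 4-significant-figure rounding, within the worked lines — each reported result carries a single rounding — the derived quantities (five oxide percentages, the totals, glass mass, the yield, LOI) are re-derived from the batch weights at 100.0 kg of glass in full precision, as given in the question or the answer.
Target masses of each oxide per 100.0 kg fused product:
  SiO2: 65.14% × 100.0 = 65.14 kg
  K2O: 13.55% × 100.0 = 13.55 kg
  TiO2: 2.240% × 100.0 = 2.240 kg
  CaO: 9.416% × 100.0 = 9.416 kg
  Al2O3: 9.662% × 100.0 = 9.662 kg
Sums-versus-targets review from the weights as reported, per the basis as stated (every target is met by its sum given rounding of the digits):
  SiO2: 55.41·0.9950 + 19.48·0.5136 = 65.14 kg (target 65.14 kg)
  K2O: 19.92·0.6801 = 13.55 kg (target 13.55 kg)
  TiO2: 2.263·0.9899 = 2.240 kg (target 2.240 kg)
  CaO: 19.48·0.4834 = 9.417 kg (target 9.416 kg)
  Al2O3: 14.45·0.6572 + 55.41·0.003000 = 9.663 kg (target 9.662 kg)
Glass-mass bookkeeping: the batch minus its LOI: 100.0 kg (oxide target masses add up to 100.0 kg; basis as stated: 100.0 kg — any gap is answer rounding).
Adding the batch up: Σ batch = 111.5 kg; ignition loss, Σ(batch × LOI) = 11.52 kg; the yield ratio, glass ÷ batch: 89.67%.

Revised batch per 100.0 kg fused product:
  Al(OH)3: 14.45 kg
  potash: 19.92 kg
  TiO2: 2.263 kg
  glass-grade sand: 55.41 kg
  CaSiO3: 19.48 kg
Total batch = 111.5 kg; LOI loss = 11.52 kg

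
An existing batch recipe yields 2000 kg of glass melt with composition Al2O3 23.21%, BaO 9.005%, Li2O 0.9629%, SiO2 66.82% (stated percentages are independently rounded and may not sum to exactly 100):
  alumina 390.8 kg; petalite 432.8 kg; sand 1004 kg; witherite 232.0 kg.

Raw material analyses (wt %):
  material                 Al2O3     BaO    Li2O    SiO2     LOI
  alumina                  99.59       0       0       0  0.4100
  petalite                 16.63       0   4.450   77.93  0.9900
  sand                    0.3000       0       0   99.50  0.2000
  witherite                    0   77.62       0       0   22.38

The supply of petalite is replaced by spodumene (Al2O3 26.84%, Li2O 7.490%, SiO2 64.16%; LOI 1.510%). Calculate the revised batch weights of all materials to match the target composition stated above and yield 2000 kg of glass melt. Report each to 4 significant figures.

Working values are displayed rounded to 4 significant figures alongside each step — each numeric step runs at full precision all the way through — each reported result takes just one rounding; derived quantities (yield, net glass mass, ignition loss, the totals, four oxide percentages) are recomputed in full precision from the weighed amounts on 2000 kg of glass exactly as shown in either problem or answer.
Per-oxide target masses for 2000 kg glass melt:
  Al2O3: 23.21% × 2000 = 464.2 kg
  BaO: 9.005% × 2000 = 180.1 kg
  Li2O: 0.9629% × 2000 = 19.26 kg
  SiO2: 66.82% × 2000 = 1336 kg
A balance pass over the oxides, applying the batch weights above, against the basis in use (every target is met by its sum within answer rounding):
  Al2O3: 393.3·0.9959 + 257.1·0.2684 + 1177·0.003000 = 464.2 kg (target 464.2 kg)
  BaO: 232.0·0.7762 = 180.1 kg (target 180.1 kg)
  Li2O: 257.1·0.07490 = 19.26 kg (target 19.26 kg)
  SiO2: 257.1·0.6416 + 1177·0.9950 = 1336 kg (target 1336 kg)
Glass mass check: Σ batch − LOI loss = 2000 kg (targets for the oxides total 2000 kg; stated basis 2000 kg — any gap is answer rounding).
Whole-batch sum: Σ batch = 2059 kg; the LOI term Σ batch·LOI equals 59.77 kg; as yield: glass ÷ batch → 97.10%.

Revised batch per 2000 kg glass melt:
  alumina: 393.3 kg
  spodumene: 257.1 kg
  sand: 1177 kg
  witherite: 232.0 kg
Total batch = 2059 kg; LOI loss = 59.77 kg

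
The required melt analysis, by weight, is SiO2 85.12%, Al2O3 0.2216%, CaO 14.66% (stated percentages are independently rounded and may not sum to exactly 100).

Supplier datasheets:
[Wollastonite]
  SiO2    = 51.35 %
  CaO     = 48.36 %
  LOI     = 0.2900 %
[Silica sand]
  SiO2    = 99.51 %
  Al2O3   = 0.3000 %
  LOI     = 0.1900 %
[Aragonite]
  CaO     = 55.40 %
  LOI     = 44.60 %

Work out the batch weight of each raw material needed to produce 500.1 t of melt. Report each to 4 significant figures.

Batch per 500.1 t melt:
  Wollastonite: 113.1 t
  Silica sand: 369.4 t
  Aragonite: 33.59 t
Total batch = 516.1 t; LOI loss = 16.01 t; yield = 96.90%

The working math keeps full float precision through the solve — intermediates are printed with 4-significant-digit rounding at each printed step. Exactly one rounding is applied to every reported value; derived quantities (ignition loss, the yield, glass mass, three oxide percentages, totals) are computed at full float precision starting from the weights per 500.1 t of glass as they appear in question or answer.
Oxide-by-oxide targets in 500.1 t melt:
  SiO2: 85.12% × 500.1 = 425.7 t
  Al2O3: 0.2216% × 500.1 = 1.108 t
  CaO: 14.66% × 500.1 = 73.31 t
Sums-versus-targets review using the reported weights, for the quoted basis mass (every target is met by its sum exact up to rounding of places):
  SiO2: 113.1·0.5135 + 369.4·0.9951 = 425.7 t (target 425.7 t)
  Al2O3: 369.4·0.003000 = 1.108 t (target 1.108 t)
  CaO: 113.1·0.4836 + 33.59·0.5540 = 73.30 t (target 73.31 t)
Glass mass check: total batch − LOI = 500.1 t (oxide target masses add up to 500.1 t; stated basis 500.1 t — differing by rounding only).
Total batch = Σ batch = 516.1 t; Σ batch·LOI gives LOI loss = 16.01 t; as yield: glass ÷ batch → 96.90%.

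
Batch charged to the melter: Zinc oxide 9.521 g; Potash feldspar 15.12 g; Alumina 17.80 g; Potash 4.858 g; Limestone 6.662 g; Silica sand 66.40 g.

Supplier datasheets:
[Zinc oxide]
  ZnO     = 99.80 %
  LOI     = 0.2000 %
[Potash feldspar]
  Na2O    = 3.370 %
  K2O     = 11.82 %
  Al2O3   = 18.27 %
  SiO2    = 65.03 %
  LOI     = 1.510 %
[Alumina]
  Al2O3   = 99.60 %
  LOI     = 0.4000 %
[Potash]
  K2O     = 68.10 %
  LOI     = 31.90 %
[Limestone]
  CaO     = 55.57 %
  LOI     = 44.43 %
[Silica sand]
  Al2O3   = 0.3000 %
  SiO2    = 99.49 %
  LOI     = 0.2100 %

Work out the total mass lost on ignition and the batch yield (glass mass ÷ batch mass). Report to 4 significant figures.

LOI loss = 4.968 g; glass = 115.4 g; yield = 95.87%

Every computation runs at full precision from start to finish — the intermediate values are printed rounded off to 4 significant figures at each printed step; every reported figure undergoes a single rounding; the derived quantities (the totals, glass mass, ignition loss, the six compositions, the yield) are re-derived from the weighed amounts at 115.4 g of glass in full precision as set out in the problem or the answer.
Each material's LOI contribution:
  Zinc oxide: 9.521 × 0.002000 = 0.01904 g
  Potash feldspar: 15.12 × 0.01510 = 0.2283 g
  Alumina: 17.80 × 0.004000 = 0.07120 g
  Potash: 4.858 × 0.3190 = 1.550 g
  Limestone: 6.662 × 0.4443 = 2.960 g
  Silica sand: 66.40 × 0.002100 = 0.1394 g
Total LOI = 4.968 g
Glass = batch − LOI = 120.4 − 4.968 = 115.4 g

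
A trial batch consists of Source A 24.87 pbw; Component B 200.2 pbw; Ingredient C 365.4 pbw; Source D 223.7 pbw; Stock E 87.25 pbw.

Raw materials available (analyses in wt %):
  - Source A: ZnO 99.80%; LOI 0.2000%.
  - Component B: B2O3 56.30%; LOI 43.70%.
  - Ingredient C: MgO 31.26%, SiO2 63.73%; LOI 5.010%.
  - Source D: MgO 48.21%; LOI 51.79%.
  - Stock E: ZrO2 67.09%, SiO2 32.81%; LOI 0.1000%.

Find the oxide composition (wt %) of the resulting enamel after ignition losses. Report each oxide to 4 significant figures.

Glass mass = 679.6 pbw (batch 901.4 − LOI 221.8).
Composition: MgO 32.67%, B2O3 16.58%, ZrO2 8.613%, ZnO 3.652%, SiO2 38.48%

Values along the way appear, with 4-significant-figure rounding, in the working. The whole derivation carries exact precision at each step. Each reported number is rounded once only; the derived quantities (the yield, the five compositions, totals, LOI, glass mass) are re-derived using the weight values for 679.6 pbw of glass at full float precision exactly as printed in either problem or answer.
Per-oxide mass from batch:
  MgO: 365.4·0.3126 + 223.7·0.4821 = 222.1 pbw
  B2O3: 200.2·0.5630 = 112.7 pbw
  ZrO2: 87.25·0.6709 = 58.54 pbw
  ZnO: 24.87·0.9980 = 24.82 pbw
  SiO2: 365.4·0.6373 + 87.25·0.3281 = 261.5 pbw
LOI: 24.87·0.002000 + 200.2·0.4370 + 365.4·0.05010 + 223.7·0.5179 + 87.25·0.001000 = 221.8 pbw
Resulting glass, batch − LOI: 901.4 − 221.8 = 679.6 pbw (= the summed oxide contributions)
wt % = 100 × oxide mass / glass mass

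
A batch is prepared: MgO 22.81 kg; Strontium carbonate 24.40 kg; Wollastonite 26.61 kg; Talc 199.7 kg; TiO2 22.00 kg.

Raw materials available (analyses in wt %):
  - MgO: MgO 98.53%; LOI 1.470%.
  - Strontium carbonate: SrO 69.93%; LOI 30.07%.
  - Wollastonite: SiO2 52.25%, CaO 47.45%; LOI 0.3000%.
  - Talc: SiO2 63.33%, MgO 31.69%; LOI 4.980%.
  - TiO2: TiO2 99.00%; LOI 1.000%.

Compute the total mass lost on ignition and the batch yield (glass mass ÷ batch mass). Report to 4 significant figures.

The working math maintains full precision through every step — in-progress results are displayed, rounded to 4 significant figures, within the worked lines; a single rounding produces every reported result. Derived quantities, including ignition loss, five oxide percentages, totals, the yield, net glass mass, are recomputed from the weighed amounts on 277.6 kg of glass in full precision, as written in question or answer.
Loss on ignition, line by line:
  MgO: 22.81 × 0.01470 = 0.3353 kg
  Strontium carbonate: 24.40 × 0.3007 = 7.337 kg
  Wollastonite: 26.61 × 0.003000 = 0.07983 kg
  Talc: 199.7 × 0.04980 = 9.945 kg
  TiO2: 22.00 × 0.01000 = 0.2200 kg
Total LOI = 17.92 kg
Glass = batch − LOI = 295.5 − 17.92 = 277.6 kg

LOI loss = 17.92 kg; glass = 277.6 kg; yield = 93.94%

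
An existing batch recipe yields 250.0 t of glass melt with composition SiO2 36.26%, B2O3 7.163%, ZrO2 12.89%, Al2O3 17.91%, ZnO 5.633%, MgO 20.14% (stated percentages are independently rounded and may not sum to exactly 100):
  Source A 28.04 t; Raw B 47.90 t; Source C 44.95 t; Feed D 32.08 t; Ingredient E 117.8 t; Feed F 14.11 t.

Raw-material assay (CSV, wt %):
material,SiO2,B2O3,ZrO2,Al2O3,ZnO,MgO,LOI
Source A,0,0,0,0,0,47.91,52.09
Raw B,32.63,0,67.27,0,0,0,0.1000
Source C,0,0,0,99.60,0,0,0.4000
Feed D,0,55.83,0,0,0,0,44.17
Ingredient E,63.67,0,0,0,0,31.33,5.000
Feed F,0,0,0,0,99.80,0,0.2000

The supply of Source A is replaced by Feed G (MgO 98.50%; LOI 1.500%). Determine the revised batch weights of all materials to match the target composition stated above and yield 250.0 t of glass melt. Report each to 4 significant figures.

Revised batch per 250.0 t glass melt:
  Feed G: 13.64 t
  Raw B: 47.90 t
  Source C: 44.95 t
  Feed D: 32.08 t
  Ingredient E: 117.8 t
  Feed F: 14.11 t
Total batch = 270.5 t; LOI loss = 20.52 t

Mid-chain values appear, rounded to four significant figures, across the worked steps; each numeric step keeps full float precision from start to finish — every reported figure is rounded only once; all derived quantities, including the yield, the totals, six oxide percentages, net glass mass, ignition loss, are computed from the weighed amounts for 250.0 t of glass at full float precision, as quoted within the problem or the answer.
Oxide-by-oxide targets in 250.0 t glass melt:
  SiO2: 36.26% × 250.0 = 90.65 t
  B2O3: 7.163% × 250.0 = 17.91 t
  ZrO2: 12.89% × 250.0 = 32.22 t
  Al2O3: 17.91% × 250.0 = 44.78 t
  ZnO: 5.633% × 250.0 = 14.08 t
  MgO: 20.14% × 250.0 = 50.35 t
Verifying the oxide balance working from each reported weight, on the stated basis (oxide sums agree with the targets exact up to rounding of places):
  SiO2: 47.90·0.3263 + 117.8·0.6367 = 90.63 t (target 90.65 t)
  B2O3: 32.08·0.5583 = 17.91 t (target 17.91 t)
  ZrO2: 47.90·0.6727 = 32.22 t (target 32.22 t)
  Al2O3: 44.95·0.9960 = 44.77 t (target 44.78 t)
  ZnO: 14.11·0.9980 = 14.08 t (target 14.08 t)
  MgO: 13.64·0.9850 + 117.8·0.3133 = 50.34 t (target 50.35 t)
Glass-mass closure: whole batch net of LOI = 250.0 t (the Σ of target masses is 250.0 t; basis as stated: 250.0 t — any gap is answer rounding).
Adding the batch up: Σ batch = 270.5 t; ignition loss, Σ(batch × LOI) = 20.52 t; as yield: glass ÷ batch → 92.41%.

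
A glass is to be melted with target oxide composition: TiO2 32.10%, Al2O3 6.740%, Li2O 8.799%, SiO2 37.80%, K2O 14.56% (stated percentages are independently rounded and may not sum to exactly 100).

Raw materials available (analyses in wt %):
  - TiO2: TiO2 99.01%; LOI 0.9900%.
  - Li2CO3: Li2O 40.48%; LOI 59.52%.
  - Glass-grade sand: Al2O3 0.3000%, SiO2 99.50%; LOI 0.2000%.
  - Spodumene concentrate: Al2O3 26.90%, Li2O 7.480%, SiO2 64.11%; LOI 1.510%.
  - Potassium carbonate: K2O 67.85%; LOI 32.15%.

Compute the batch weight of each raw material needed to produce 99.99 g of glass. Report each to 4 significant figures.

Mid-chain values are displayed rounded to 4 significant figures — exact precision is kept in every operation. A single rounding finalizes every reported result. The derived quantities, including the five compositions, the yield, ignition loss, glass mass, totals, are computed from the batch weights at 99.99 g of glass in full precision as given in either problem or answer.
Target oxide masses per 99.99 g glass:
  TiO2: 32.10% × 99.99 = 32.10 g
  Al2O3: 6.740% × 99.99 = 6.739 g
  Li2O: 8.799% × 99.99 = 8.798 g
  SiO2: 37.80% × 99.99 = 37.80 g
  K2O: 14.56% × 99.99 = 14.56 g
Mass-balance tally per oxide on the weights just shown, at the basis given (target by target, the sums agree exact up to rounding of places):
  TiO2: 32.42·0.9901 = 32.10 g (target 32.10 g)
  Al2O3: 22.00·0.003000 + 24.81·0.2690 = 6.740 g (target 6.739 g)
  Li2O: 17.15·0.4048 + 24.81·0.07480 = 8.798 g (target 8.798 g)
  SiO2: 22.00·0.9950 + 24.81·0.6411 = 37.80 g (target 37.80 g)
  K2O: 21.46·0.6785 = 14.56 g (target 14.56 g)
Glass-mass closure: Σ batch − LOI loss = 99.99 g (the Σ of target masses is 99.99 g; against the stated basis, 99.99 g — gaps are rounding artifacts).
Whole-batch sum: Σ batch = 117.8 g; loss to ignition Σ batch·LOI = 17.85 g; yield, glass over the total, = 84.86%.

Batch per 99.99 g glass:
  TiO2: 32.42 g
  Li2CO3: 17.15 g
  Glass-grade sand: 22.00 g
  Spodumene concentrate: 24.81 g
  Potassium carbonate: 21.46 g
Total batch = 117.8 g; LOI loss = 17.85 g; yield = 84.86%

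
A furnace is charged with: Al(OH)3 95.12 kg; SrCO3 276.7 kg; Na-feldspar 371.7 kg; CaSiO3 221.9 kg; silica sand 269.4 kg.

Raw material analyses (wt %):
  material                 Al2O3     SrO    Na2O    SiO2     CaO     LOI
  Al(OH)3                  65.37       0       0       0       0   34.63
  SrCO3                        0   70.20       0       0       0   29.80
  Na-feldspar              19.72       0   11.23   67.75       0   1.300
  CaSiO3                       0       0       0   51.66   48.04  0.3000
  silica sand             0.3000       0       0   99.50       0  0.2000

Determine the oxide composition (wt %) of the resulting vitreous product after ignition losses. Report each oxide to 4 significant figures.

Glass mass = 1113 kg (batch 1235 − LOI 121.4).
Composition: Al2O3 12.24%, SrO 17.45%, Na2O 3.749%, SiO2 56.99%, CaO 9.574%

In-progress results are shown, rounded to 4 significant digits, between the steps — all arithmetic maintains exact precision in every operation. Exactly one rounding lands on every reported figure. All derived quantities are carried at exact precision (net glass mass, five oxide percentages, the totals, the yield, ignition loss) using the weight values on 1113 kg of glass, precisely as stated by the problem or the answer.
Per-oxide mass from batch:
  Al2O3: 95.12·0.6537 + 371.7·0.1972 + 269.4·0.003000 = 136.3 kg
  SrO: 276.7·0.7020 = 194.2 kg
  Na2O: 371.7·0.1123 = 41.74 kg
  SiO2: 371.7·0.6775 + 221.9·0.5166 + 269.4·0.9950 = 634.5 kg
  CaO: 221.9·0.4804 = 106.6 kg
LOI: 95.12·0.3463 + 276.7·0.2980 + 371.7·0.01300 + 221.9·0.003000 + 269.4·0.002000 = 121.4 kg
Glass = total batch minus LOI = 1235 − 121.4 = 1113 kg (the oxide masses sum to this)
percent by weight: oxide/glass ×100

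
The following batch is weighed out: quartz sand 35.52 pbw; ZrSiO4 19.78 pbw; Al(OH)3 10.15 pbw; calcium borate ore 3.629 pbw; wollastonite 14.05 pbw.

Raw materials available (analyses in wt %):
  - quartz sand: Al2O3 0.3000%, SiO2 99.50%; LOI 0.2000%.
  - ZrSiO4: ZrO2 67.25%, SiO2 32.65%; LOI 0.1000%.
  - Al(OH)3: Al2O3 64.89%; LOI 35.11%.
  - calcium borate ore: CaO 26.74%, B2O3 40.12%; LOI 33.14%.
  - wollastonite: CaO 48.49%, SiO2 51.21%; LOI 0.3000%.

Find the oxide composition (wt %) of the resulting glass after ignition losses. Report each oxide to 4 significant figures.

Glass mass = 78.23 pbw (batch 83.13 − LOI 4.899).
Composition: Al2O3 8.555%, ZrO2 17.00%, CaO 9.949%, B2O3 1.861%, SiO2 62.63%

Values along the way are displayed, rounded to four significant figures, on the page — the whole derivation holds exact precision through the solve. A single rounding yields every reported value. Derived quantities, including glass mass, yield, ignition loss, five oxide percentages, totals, are computed from the batch weights for 78.23 pbw of glass in full precision exactly as printed in the question or the answer.
Per-oxide mass from batch:
  Al2O3: 35.52·0.003000 + 10.15·0.6489 = 6.693 pbw
  ZrO2: 19.78·0.6725 = 13.30 pbw
  CaO: 3.629·0.2674 + 14.05·0.4849 = 7.783 pbw
  B2O3: 3.629·0.4012 = 1.456 pbw
  SiO2: 35.52·0.9950 + 19.78·0.3265 + 14.05·0.5121 = 49.00 pbw
LOI: 35.52·0.002000 + 19.78·0.001000 + 10.15·0.3511 + 3.629·0.3314 + 14.05·0.003000 = 4.899 pbw
The glass mass, total less LOI, = 83.13 − 4.899 = 78.23 pbw (matching Σ of the oxides)
wt % = oxide mass / glass mass × 100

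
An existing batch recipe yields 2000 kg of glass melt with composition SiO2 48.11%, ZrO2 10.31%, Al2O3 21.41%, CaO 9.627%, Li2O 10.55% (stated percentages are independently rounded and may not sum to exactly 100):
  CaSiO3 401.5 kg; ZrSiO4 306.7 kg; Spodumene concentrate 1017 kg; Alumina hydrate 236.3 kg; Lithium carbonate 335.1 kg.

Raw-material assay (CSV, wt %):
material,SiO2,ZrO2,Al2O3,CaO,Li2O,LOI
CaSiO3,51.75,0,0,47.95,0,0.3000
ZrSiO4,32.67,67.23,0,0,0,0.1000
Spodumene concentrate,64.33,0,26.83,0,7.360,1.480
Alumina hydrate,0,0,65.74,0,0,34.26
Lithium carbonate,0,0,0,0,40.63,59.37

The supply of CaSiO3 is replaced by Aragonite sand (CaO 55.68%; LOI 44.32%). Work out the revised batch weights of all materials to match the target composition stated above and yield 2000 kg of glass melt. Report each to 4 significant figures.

Revised batch per 2000 kg glass melt:
  Aragonite sand: 345.8 kg
  ZrSiO4: 306.7 kg
  Spodumene concentrate: 1340 kg
  Alumina hydrate: 104.5 kg
  Lithium carbonate: 276.6 kg
Total batch = 2374 kg; LOI loss = 373.4 kg

Mid-chain values are displayed (rounded to four significant figures) as written; the whole derivation holds full float precision from start to finish — a single rounding completes each reported number — derived quantities, including LOI, yield, glass mass, five oxide percentages, totals, are recomputed from the weighed amounts for 2000 kg of glass in full float precision, as quoted within the problem or the answer.
Per-oxide target masses for 2000 kg glass melt:
  SiO2: 48.11% × 2000 = 962.2 kg
  ZrO2: 10.31% × 2000 = 206.2 kg
  Al2O3: 21.41% × 2000 = 428.2 kg
  CaO: 9.627% × 2000 = 192.5 kg
  Li2O: 10.55% × 2000 = 211.0 kg
Mass-balance tally per oxide with the batch weights as given, relative to the basis at hand (delivered sums recover each target inside rounding margins):
  SiO2: 306.7·0.3267 + 1340·0.6433 = 962.2 kg (target 962.2 kg)
  ZrO2: 306.7·0.6723 = 206.2 kg (target 206.2 kg)
  Al2O3: 1340·0.2683 + 104.5·0.6574 = 428.2 kg (target 428.2 kg)
  CaO: 345.8·0.5568 = 192.5 kg (target 192.5 kg)
  Li2O: 1340·0.07360 + 276.6·0.4063 = 211.0 kg (target 211.0 kg)
Glass-mass closure: batch Σ − ignition loss = 2000 kg (the targets, summed, come to 2000 kg; with the basis standing at 2000 kg — rounding explains the deltas).
Batch grand total — Σ batch = 2374 kg; the LOI term Σ batch·LOI equals 373.4 kg; yield = glass ÷ total batch = 84.27%.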